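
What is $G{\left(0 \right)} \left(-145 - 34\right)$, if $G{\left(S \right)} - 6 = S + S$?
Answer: $-1074$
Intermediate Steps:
$G{\left(S \right)} = 6 + 2 S$ ($G{\left(S \right)} = 6 + \left(S + S\right) = 6 + 2 S$)
$G{\left(0 \right)} \left(-145 - 34\right) = \left(6 + 2 \cdot 0\right) \left(-145 - 34\right) = \left(6 + 0\right) \left(-179\right) = 6 \left(-179\right) = -1074$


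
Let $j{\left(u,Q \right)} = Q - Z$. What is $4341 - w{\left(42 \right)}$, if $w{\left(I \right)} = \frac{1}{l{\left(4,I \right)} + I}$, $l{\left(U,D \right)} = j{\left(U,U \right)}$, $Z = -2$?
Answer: $\frac{208367}{48} \approx 4341.0$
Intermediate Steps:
$j{\left(u,Q \right)} = 2 + Q$ ($j{\left(u,Q \right)} = Q - -2 = Q + 2 = 2 + Q$)
$l{\left(U,D \right)} = 2 + U$
$w{\left(I \right)} = \frac{1}{6 + I}$ ($w{\left(I \right)} = \frac{1}{\left(2 + 4\right) + I} = \frac{1}{6 + I}$)
$4341 - w{\left(42 \right)} = 4341 - \frac{1}{6 + 42} = 4341 - \frac{1}{48} = \frac{208367}{48}$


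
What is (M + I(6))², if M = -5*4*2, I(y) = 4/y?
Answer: 13924/9 ≈ 1547.1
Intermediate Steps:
M = -40 (M = -20*2 = -40)
(M + I(6))² = (-40 + 4/6)² = (-40 + 4*(⅙))² = (-40 + ⅔)² = (-118/3)² = 13924/9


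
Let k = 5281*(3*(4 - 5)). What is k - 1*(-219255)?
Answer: 203412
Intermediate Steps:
k = -15843 (k = 5281*(3*(-1)) = 5281*(-3) = -15843)
k - 1*(-219255) = -15843 - 1*(-219255) = -15843 + 219255 = 203412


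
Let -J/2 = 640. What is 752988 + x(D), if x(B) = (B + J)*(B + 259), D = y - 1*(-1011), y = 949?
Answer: 2261908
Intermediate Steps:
J = -1280 (J = -2*640 = -1280)
D = 1960 (D = 949 - 1*(-1011) = 949 + 1011 = 1960)
x(B) = (-1280 + B)*(259 + B) (x(B) = (B - 1280)*(B + 259) = (-1280 + B)*(259 + B))
752988 + x(D) = 752988 + (-331520 + 1960² - 1021*1960) = 752988 + (-331520 + 3841600 - 2001160) = 752988 + 1508920 = 2261908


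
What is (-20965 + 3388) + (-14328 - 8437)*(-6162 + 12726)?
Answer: -149447037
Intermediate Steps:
(-20965 + 3388) + (-14328 - 8437)*(-6162 + 12726) = -17577 - 22765*6564 = -17577 - 149429460 = -149447037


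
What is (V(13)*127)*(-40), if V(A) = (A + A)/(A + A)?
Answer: -5080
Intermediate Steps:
V(A) = 1 (V(A) = (2*A)/((2*A)) = (2*A)*(1/(2*A)) = 1)
(V(13)*127)*(-40) = (1*127)*(-40) = 127*(-40) = -5080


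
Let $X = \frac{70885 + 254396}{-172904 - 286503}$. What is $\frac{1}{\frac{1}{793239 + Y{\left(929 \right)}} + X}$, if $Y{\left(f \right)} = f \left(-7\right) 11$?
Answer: $- \frac{331556788342}{234756789979} \approx -1.4123$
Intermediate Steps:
$Y{\left(f \right)} = - 77 f$ ($Y{\left(f \right)} = - 7 f 11 = - 77 f$)
$X = - \frac{325281}{459407}$ ($X = \frac{325281}{-459407} = 325281 \left(- \frac{1}{459407}\right) = - \frac{325281}{459407} \approx -0.70805$)
$\frac{1}{\frac{1}{793239 + Y{\left(929 \right)}} + X} = \frac{1}{\frac{1}{793239 - 71533} - \frac{325281}{459407}} = \frac{1}{\frac{1}{721706} - \frac{325281}{459407}} = \frac{1}{- \frac{234756789979}{331556788342}} = - \frac{331556788342}{234756789979}$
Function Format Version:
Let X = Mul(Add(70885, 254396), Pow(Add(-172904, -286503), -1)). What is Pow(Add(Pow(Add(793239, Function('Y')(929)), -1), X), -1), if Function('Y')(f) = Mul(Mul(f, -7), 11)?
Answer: Rational(-331556788342, 234756789979) ≈ -1.4123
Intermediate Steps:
Function('Y')(f) = Mul(-77, f) (Function('Y')(f) = Mul(Mul(-7, f), 11) = Mul(-77, f))
X = Rational(-325281, 459407) (X = Mul(325281, Pow(-459407, -1)) = Mul(325281, Rational(-1, 459407)) = Rational(-325281, 459407) ≈ -0.70805)
Pow(Add(Pow(Add(793239, Function('Y')(929)), -1), X), -1) = Pow(Add(Pow(Add(793239, Mul(-77, 929)), -1), Rational(-325281, 459407)), -1) = Pow(Add(Pow(Add(793239, -71533), -1), Rational(-325281, 459407)), -1) = Pow(Add(Pow(721706, -1), Rational(-325281, 459407)), -1) = Pow(Add(Rational(1, 721706), Rational(-325281, 459407)), -1) = Pow(Rational(-234756789979, 331556788342), -1) = Rational(-331556788342, 234756789979)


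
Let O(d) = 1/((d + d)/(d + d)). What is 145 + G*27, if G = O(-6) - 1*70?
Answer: -1718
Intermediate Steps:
O(d) = 1 (O(d) = 1/((2*d)/((2*d))) = 1/((2*d)*(1/(2*d))) = 1/1 = 1)
G = -69 (G = 1 - 1*70 = 1 - 70 = -69)
145 + G*27 = 145 - 69*27 = 145 - 1863 = -1718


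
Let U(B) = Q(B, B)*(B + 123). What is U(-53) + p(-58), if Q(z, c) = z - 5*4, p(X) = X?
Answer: -5168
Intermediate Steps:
Q(z, c) = -20 + z (Q(z, c) = z - 20 = -20 + z)
U(B) = (-20 + B)*(123 + B) (U(B) = (-20 + B)*(B + 123) = (-20 + B)*(123 + B))
U(-53) + p(-58) = (-20 - 53)*(123 - 53) - 58 = -73*70 - 58 = -5110 - 58 = -5168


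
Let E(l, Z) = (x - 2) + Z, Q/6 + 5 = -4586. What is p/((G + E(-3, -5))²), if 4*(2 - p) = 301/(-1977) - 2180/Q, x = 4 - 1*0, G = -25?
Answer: 73274837/28463612352 ≈ 0.0025743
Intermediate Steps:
Q = -27546 (Q = -30 + 6*(-4586) = -30 - 27516 = -27546)
x = 4 (x = 4 + 0 = 4)
E(l, Z) = 2 + Z (E(l, Z) = (4 - 2) + Z = 2 + Z)
p = 73274837/36305628 (p = 2 - (301/(-1977) - 2180/(-27546))/4 = 2 - (301*(-1/1977) - 2180*(-1/27546))/4 = 2 - (-301/1977 + 1090/13773)/4 = 2 - ¼*(-663581/9076407) = 2 + 663581/36305628 = 73274837/36305628 ≈ 2.0183)
p/((G + E(-3, -5))²) = 73274837/(36305628*((-25 + (2 - 5))²)) = 73274837/(36305628*((-25 - 3)²)) = 73274837/(36305628*((-28)²)) = (73274837/36305628)/784 = (73274837/36305628)*(1/784) = 73274837/28463612352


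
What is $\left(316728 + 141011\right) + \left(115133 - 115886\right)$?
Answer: $456986$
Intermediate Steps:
$\left(316728 + 141011\right) + \left(115133 - 115886\right) = 457739 + \left(115133 - 115886\right) = 457739 - 753 = 456986$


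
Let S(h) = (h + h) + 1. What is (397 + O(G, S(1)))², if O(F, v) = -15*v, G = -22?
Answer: 123904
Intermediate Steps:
S(h) = 1 + 2*h (S(h) = 2*h + 1 = 1 + 2*h)
(397 + O(G, S(1)))² = (397 - 15*(1 + 2*1))² = (397 - 15*(1 + 2))² = (397 - 15*3)² = (397 - 45)² = 352² = 123904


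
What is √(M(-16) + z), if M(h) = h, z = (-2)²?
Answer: 2*I*√3 ≈ 3.4641*I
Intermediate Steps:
z = 4
√(M(-16) + z) = √(-16 + 4) = √(-12) = 2*I*√3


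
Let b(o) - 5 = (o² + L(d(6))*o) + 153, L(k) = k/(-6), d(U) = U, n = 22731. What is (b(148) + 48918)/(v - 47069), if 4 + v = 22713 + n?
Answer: -70832/1629 ≈ -43.482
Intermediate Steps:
v = 45440 (v = -4 + (22713 + 22731) = -4 + 45444 = 45440)
L(k) = -k/6 (L(k) = k*(-⅙) = -k/6)
b(o) = 158 + o² - o (b(o) = 5 + ((o² + (-⅙*6)*o) + 153) = 5 + ((o² - o) + 153) = 5 + (153 + o² - o) = 158 + o² - o)
(b(148) + 48918)/(v - 47069) = ((158 + 148² - 1*148) + 48918)/(45440 - 47069) = ((158 + 21904 - 148) + 48918)/(-1629) = (21914 + 48918)*(-1/1629) = 70832*(-1/1629) = -70832/1629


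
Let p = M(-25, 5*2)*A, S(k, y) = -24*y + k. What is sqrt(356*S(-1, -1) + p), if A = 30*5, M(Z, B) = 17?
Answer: sqrt(10738) ≈ 103.62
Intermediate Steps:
S(k, y) = k - 24*y
A = 150
p = 2550 (p = 17*150 = 2550)
sqrt(356*S(-1, -1) + p) = sqrt(356*(-1 - 24*(-1)) + 2550) = sqrt(356*(-1 + 24) + 2550) = sqrt(356*23 + 2550) = sqrt(8188 + 2550) = sqrt(10738)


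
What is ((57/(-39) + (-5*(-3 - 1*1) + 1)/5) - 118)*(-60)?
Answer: 89904/13 ≈ 6915.7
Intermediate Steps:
((57/(-39) + (-5*(-3 - 1*1) + 1)/5) - 118)*(-60) = ((57*(-1/39) + (-5*(-3 - 1) + 1)*(1/5)) - 118)*(-60) = ((-19/13 + (-5*(-4) + 1)*(1/5)) - 118)*(-60) = ((-19/13 + (20 + 1)*(1/5)) - 118)*(-60) = ((-19/13 + 21*(1/5)) - 118)*(-60) = ((-19/13 + 21/5) - 118)*(-60) = (178/65 - 118)*(-60) = -7492/65*(-60) = 89904/13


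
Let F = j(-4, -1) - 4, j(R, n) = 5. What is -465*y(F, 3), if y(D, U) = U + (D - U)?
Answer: -465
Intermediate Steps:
F = 1 (F = 5 - 4 = 1)
y(D, U) = D
-465*y(F, 3) = -465*1 = -465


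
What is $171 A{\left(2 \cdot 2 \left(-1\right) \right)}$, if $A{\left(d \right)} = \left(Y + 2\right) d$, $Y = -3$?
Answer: $684$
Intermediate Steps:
$A{\left(d \right)} = - d$ ($A{\left(d \right)} = \left(-3 + 2\right) d = - d$)
$171 A{\left(2 \cdot 2 \left(-1\right) \right)} = 171 \left(- 2 \cdot 2 \left(-1\right)\right) = 171 \left(- 4 \left(-1\right)\right) = 171 \left(\left(-1\right) \left(-4\right)\right) = 171 \cdot 4 = 684$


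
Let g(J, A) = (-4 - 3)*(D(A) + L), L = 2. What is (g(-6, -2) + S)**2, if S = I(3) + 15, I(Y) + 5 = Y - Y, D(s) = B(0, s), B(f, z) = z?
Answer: 100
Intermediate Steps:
D(s) = s
g(J, A) = -14 - 7*A (g(J, A) = (-4 - 3)*(A + 2) = -7*(2 + A) = -14 - 7*A)
I(Y) = -5 (I(Y) = -5 + (Y - Y) = -5 + 0 = -5)
S = 10 (S = -5 + 15 = 10)
(g(-6, -2) + S)**2 = ((-14 - 7*(-2)) + 10)**2 = ((-14 + 14) + 10)**2 = (0 + 10)**2 = 10**2 = 100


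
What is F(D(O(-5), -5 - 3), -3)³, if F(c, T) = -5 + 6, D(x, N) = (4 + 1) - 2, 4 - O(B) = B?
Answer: 1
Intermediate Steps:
O(B) = 4 - B
D(x, N) = 3 (D(x, N) = 5 - 2 = 3)
F(c, T) = 1
F(D(O(-5), -5 - 3), -3)³ = 1³ = 1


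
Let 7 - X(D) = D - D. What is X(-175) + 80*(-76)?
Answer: -6073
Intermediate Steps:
X(D) = 7 (X(D) = 7 - (D - D) = 7 - 1*0 = 7 + 0 = 7)
X(-175) + 80*(-76) = 7 + 80*(-76) = 7 - 6080 = -6073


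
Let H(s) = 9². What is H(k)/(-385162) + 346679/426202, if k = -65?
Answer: 33373263659/41039203681 ≈ 0.81320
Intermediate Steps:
H(s) = 81
H(k)/(-385162) + 346679/426202 = 81/(-385162) + 346679/426202 = 81*(-1/385162) + 346679*(1/426202) = -81/385162 + 346679/426202 = 33373263659/41039203681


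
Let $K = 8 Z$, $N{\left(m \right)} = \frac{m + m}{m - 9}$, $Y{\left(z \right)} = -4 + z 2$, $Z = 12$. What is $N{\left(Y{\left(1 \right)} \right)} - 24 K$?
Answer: $- \frac{25340}{11} \approx -2303.6$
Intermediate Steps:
$Y{\left(z \right)} = -4 + 2 z$
$N{\left(m \right)} = \frac{2 m}{-9 + m}$
$K = 96$ ($K = 8 \cdot 12 = 96$)
$N{\left(Y{\left(1 \right)} \right)} - 24 K = \frac{2 \left(-4 + 2 \cdot 1\right)}{-9 + \left(-4 + 2 \cdot 1\right)} - 2304 = \frac{2 \left(-4 + 2\right)}{-9 + \left(-4 + 2\right)} - 2304 = 2 \left(-2\right) \frac{1}{-9 - 2} - 2304 = 2 \left(-2\right) \frac{1}{-11} - 2304 = 2 \left(-2\right) \left(- \frac{1}{11}\right) - 2304 = \frac{4}{11} - 2304 = - \frac{25340}{11}$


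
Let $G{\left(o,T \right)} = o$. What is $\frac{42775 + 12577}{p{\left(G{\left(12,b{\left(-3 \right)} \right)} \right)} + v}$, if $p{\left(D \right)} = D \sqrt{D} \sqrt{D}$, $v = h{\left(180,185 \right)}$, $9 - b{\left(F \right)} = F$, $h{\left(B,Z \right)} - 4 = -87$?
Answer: $\frac{55352}{61} \approx 907.41$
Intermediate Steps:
$h{\left(B,Z \right)} = -83$ ($h{\left(B,Z \right)} = 4 - 87 = -83$)
$b{\left(F \right)} = 9 - F$
$v = -83$
$p{\left(D \right)} = D^{2}$ ($p{\left(D \right)} = D^{\frac{3}{2}} \sqrt{D} = D^{2}$)
$\frac{42775 + 12577}{p{\left(G{\left(12,b{\left(-3 \right)} \right)} \right)} + v} = \frac{42775 + 12577}{12^{2} - 83} = \frac{55352}{144 - 83} = \frac{55352}{61}$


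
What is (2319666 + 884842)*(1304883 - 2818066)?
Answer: -4849007028964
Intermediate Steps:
(2319666 + 884842)*(1304883 - 2818066) = 3204508*(-1513183) = -4849007028964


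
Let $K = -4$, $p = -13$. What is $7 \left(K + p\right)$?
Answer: $-119$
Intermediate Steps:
$7 \left(K + p\right) = 7 \left(-4 - 13\right) = 7 \left(-17\right) = -119$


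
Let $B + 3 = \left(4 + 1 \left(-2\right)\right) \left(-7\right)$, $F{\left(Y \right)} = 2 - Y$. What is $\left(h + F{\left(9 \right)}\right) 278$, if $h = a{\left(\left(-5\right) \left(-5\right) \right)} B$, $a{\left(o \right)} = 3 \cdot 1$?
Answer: $-16124$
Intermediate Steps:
$a{\left(o \right)} = 3$
$B = -17$ ($B = -3 + \left(4 + 1 \left(-2\right)\right) \left(-7\right) = -3 + \left(4 - 2\right) \left(-7\right) = -3 + 2 \left(-7\right) = -3 - 14 = -17$)
$h = -51$ ($h = 3 \left(-17\right) = -51$)
$\left(h + F{\left(9 \right)}\right) 278 = \left(-51 + \left(2 - 9\right)\right) 278 = \left(-51 - 7\right) 278 = \left(-58\right) 278 = -16124$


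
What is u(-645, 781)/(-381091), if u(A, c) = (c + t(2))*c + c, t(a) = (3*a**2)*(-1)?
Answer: -601370/381091 ≈ -1.5780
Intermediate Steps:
t(a) = -3*a**2
u(A, c) = c + c*(-12 + c) (u(A, c) = (c - 3*2**2)*c + c = (c - 3*4)*c + c = (c - 12)*c + c = (-12 + c)*c + c = c*(-12 + c) + c = c + c*(-12 + c))
u(-645, 781)/(-381091) = (781*(-11 + 781))/(-381091) = (781*770)*(-1/381091) = 601370*(-1/381091) = -601370/381091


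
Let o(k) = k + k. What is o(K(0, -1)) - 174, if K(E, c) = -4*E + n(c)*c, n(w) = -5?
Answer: -164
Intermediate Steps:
K(E, c) = -5*c - 4*E (K(E, c) = -4*E - 5*c = -5*c - 4*E)
o(k) = 2*k
o(K(0, -1)) - 174 = 2*(-5*(-1) - 4*0) - 174 = 2*(5 + 0) - 174 = 2*5 - 174 = 10 - 174 = -164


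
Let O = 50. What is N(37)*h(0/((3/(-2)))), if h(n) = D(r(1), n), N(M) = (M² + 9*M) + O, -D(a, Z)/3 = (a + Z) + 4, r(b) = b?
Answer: -26280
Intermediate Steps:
D(a, Z) = -12 - 3*Z - 3*a (D(a, Z) = -3*((a + Z) + 4) = -3*((Z + a) + 4) = -3*(4 + Z + a) = -12 - 3*Z - 3*a)
N(M) = 50 + M² + 9*M (N(M) = (M² + 9*M) + 50 = 50 + M² + 9*M)
h(n) = -15 - 3*n (h(n) = -12 - 3*n - 3*1 = -12 - 3*n - 3 = -15 - 3*n)
N(37)*h(0/((3/(-2)))) = (50 + 37² + 9*37)*(-15 - 0/(3/(-2))) = (50 + 1369 + 333)*(-15 - 0/(3*(-½))) = 1752*(-15 - 0/(-3/2)) = 1752*(-15 - 0*(-2)/3) = 1752*(-15 - 3*0) = 1752*(-15 + 0) = 1752*(-15) = -26280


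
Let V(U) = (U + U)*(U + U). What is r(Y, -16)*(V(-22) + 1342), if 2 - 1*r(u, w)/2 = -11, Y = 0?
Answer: 85228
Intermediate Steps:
r(u, w) = 26 (r(u, w) = 4 - 2*(-11) = 4 + 22 = 26)
V(U) = 4*U**2 (V(U) = (2*U)*(2*U) = 4*U**2)
r(Y, -16)*(V(-22) + 1342) = 26*(4*(-22)**2 + 1342) = 26*(4*484 + 1342) = 26*(1936 + 1342) = 26*3278 = 85228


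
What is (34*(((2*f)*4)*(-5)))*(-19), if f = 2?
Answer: 51680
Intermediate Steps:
(34*(((2*f)*4)*(-5)))*(-19) = (34*(((2*2)*4)*(-5)))*(-19) = (34*((4*4)*(-5)))*(-19) = (34*(16*(-5)))*(-19) = (34*(-80))*(-19) = -2720*(-19) = 51680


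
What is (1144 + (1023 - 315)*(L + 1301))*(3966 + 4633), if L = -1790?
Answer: -2967239732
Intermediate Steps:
(1144 + (1023 - 315)*(L + 1301))*(3966 + 4633) = (1144 + (1023 - 315)*(-1790 + 1301))*(3966 + 4633) = (1144 + 708*(-489))*8599 = (1144 - 346212)*8599 = -345068*8599 = -2967239732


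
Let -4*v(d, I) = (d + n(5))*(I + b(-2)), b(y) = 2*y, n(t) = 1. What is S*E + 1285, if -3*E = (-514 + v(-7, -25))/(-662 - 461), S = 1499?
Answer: 6986945/6738 ≈ 1036.9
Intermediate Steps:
v(d, I) = -(1 + d)*(-4 + I)/4 (v(d, I) = -(d + 1)*(I + 2*(-2))/4 = -(1 + d)*(I - 4)/4 = -(1 + d)*(-4 + I)/4)
E = -1115/6738 (E = -(-514 + (1 - 7 - ¼*(-25) - ¼*(-25)*(-7)))/(3*(-662 - 461)) = -(-514 + (1 - 7 + 25/4 - 175/4))/(3*(-1123)) = -(-514 - 87/2)*(-1)/(3*1123) = -(-1115)*(-1)/(6*1123) = -⅓*1115/2246 = -1115/6738 ≈ -0.16548)
S*E + 1285 = 1499*(-1115/6738) + 1285 = -1671385/6738 + 1285 = 6986945/6738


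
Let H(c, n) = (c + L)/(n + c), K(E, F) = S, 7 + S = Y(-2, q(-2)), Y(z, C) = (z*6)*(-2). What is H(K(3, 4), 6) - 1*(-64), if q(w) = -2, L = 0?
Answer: 1489/23 ≈ 64.739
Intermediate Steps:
Y(z, C) = -12*z (Y(z, C) = (6*z)*(-2) = -12*z)
S = 17 (S = -7 - 12*(-2) = -7 + 24 = 17)
K(E, F) = 17
H(c, n) = c/(c + n) (H(c, n) = (c + 0)/(n + c) = c/(c + n))
H(K(3, 4), 6) - 1*(-64) = 17/(17 + 6) - 1*(-64) = 17/23 + 64 = 1489/23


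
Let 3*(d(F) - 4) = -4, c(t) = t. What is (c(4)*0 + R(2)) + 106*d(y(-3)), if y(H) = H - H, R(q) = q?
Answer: 854/3 ≈ 284.67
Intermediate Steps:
y(H) = 0
d(F) = 8/3 (d(F) = 4 + (1/3)*(-4) = 4 - 4/3 = 8/3)
(c(4)*0 + R(2)) + 106*d(y(-3)) = (4*0 + 2) + 106*(8/3) = (0 + 2) + 848/3 = 2 + 848/3 = 854/3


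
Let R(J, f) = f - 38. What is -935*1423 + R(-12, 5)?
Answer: -1330538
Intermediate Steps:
R(J, f) = -38 + f
-935*1423 + R(-12, 5) = -935*1423 + (-38 + 5) = -1330505 - 33 = -1330538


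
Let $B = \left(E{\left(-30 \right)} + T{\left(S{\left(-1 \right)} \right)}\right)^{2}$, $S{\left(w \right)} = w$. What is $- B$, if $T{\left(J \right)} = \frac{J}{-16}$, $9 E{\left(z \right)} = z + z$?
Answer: $- \frac{100489}{2304} \approx -43.615$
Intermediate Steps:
$E{\left(z \right)} = \frac{2 z}{9}$ ($E{\left(z \right)} = \frac{z + z}{9} = \frac{2 z}{9}$)
$T{\left(J \right)} = - \frac{J}{16}$ ($T{\left(J \right)} = J \left(- \frac{1}{16}\right) = - \frac{J}{16}$)
$B = \frac{100489}{2304}$ ($B = \left(\frac{2}{9} \left(-30\right) - - \frac{1}{16}\right)^{2} = \left(- \frac{20}{3} + \frac{1}{16}\right)^{2} = \left(- \frac{317}{48}\right)^{2} = \frac{100489}{2304} \approx 43.615$)
$- B = \left(-1\right) \frac{100489}{2304} = - \frac{100489}{2304}$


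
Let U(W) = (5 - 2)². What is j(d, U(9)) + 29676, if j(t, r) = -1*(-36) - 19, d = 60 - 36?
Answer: 29693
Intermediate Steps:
d = 24
U(W) = 9 (U(W) = 3² = 9)
j(t, r) = 17 (j(t, r) = 36 - 19 = 17)
j(d, U(9)) + 29676 = 17 + 29676 = 29693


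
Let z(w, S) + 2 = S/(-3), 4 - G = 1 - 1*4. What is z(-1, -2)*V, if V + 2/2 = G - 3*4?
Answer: 8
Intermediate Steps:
G = 7 (G = 4 - (1 - 1*4) = 4 - (1 - 4) = 4 - 1*(-3) = 4 + 3 = 7)
z(w, S) = -2 - S/3 (z(w, S) = -2 + S/(-3) = -2 + S*(-⅓) = -2 - S/3)
V = -6 (V = -1 + (7 - 3*4) = -1 + (7 - 12) = -1 - 5 = -6)
z(-1, -2)*V = (-2 - ⅓*(-2))*(-6) = (-2 + ⅔)*(-6) = -4/3*(-6) = 8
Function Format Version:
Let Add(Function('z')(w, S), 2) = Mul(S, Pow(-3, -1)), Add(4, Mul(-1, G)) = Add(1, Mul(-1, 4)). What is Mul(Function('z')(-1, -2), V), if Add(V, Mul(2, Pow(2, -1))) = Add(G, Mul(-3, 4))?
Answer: 8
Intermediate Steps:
G = 7 (G = Add(4, Mul(-1, Add(1, Mul(-1, 4)))) = Add(4, Mul(-1, Add(1, -4))) = Add(4, Mul(-1, -3)) = Add(4, 3) = 7)
Function('z')(w, S) = Add(-2, Mul(Rational(-1, 3), S)) (Function('z')(w, S) = Add(-2, Mul(S, Pow(-3, -1))) = Add(-2, Mul(S, Rational(-1, 3))) = Add(-2, Mul(Rational(-1, 3), S)))
V = -6 (V = Add(-1, Add(7, Mul(-3, 4))) = Add(-1, Add(7, -12)) = Add(-1, -5) = -6)
Mul(Function('z')(-1, -2), V) = Mul(Add(-2, Mul(Rational(-1, 3), -2)), -6) = Mul(Add(-2, Rational(2, 3)), -6) = Mul(Rational(-4, 3), -6) = 8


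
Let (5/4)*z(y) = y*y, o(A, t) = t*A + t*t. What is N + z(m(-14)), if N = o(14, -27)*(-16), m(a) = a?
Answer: -27296/5 ≈ -5459.2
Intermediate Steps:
o(A, t) = t² + A*t (o(A, t) = A*t + t² = t² + A*t)
z(y) = 4*y²/5 (z(y) = 4*(y*y)/5 = 4*y²/5)
N = -5616 (N = -27*(14 - 27)*(-16) = -27*(-13)*(-16) = 351*(-16) = -5616)
N + z(m(-14)) = -5616 + (⅘)*(-14)² = -5616 + (⅘)*196 = -5616 + 784/5 = -27296/5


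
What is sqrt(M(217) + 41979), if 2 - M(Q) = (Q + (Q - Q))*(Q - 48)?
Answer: 2*sqrt(1327) ≈ 72.856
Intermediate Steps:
M(Q) = 2 - Q*(-48 + Q) (M(Q) = 2 - (Q + (Q - Q))*(Q - 48) = 2 - (Q + 0)*(-48 + Q) = 2 - Q*(-48 + Q))
sqrt(M(217) + 41979) = sqrt((2 - 1*217**2 + 48*217) + 41979) = sqrt((2 - 1*47089 + 10416) + 41979) = sqrt((2 - 47089 + 10416) + 41979) = sqrt(-36671 + 41979) = sqrt(5308) = 2*sqrt(1327)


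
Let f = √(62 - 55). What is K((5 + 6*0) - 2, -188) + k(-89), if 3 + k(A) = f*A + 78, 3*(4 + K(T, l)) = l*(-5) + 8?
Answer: 387 - 89*√7 ≈ 151.53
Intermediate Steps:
K(T, l) = -4/3 - 5*l/3 (K(T, l) = -4 + (l*(-5) + 8)/3 = -4 + (-5*l + 8)/3 = -4 + (8 - 5*l)/3 = -4 + (8/3 - 5*l/3) = -4/3 - 5*l/3)
f = √7 ≈ 2.6458
k(A) = 75 + A*√7 (k(A) = -3 + (√7*A + 78) = -3 + (A*√7 + 78) = -3 + (78 + A*√7) = 75 + A*√7)
K((5 + 6*0) - 2, -188) + k(-89) = (-4/3 - 5/3*(-188)) + (75 - 89*√7) = (-4/3 + 940/3) + (75 - 89*√7) = 312 + (75 - 89*√7) = 387 - 89*√7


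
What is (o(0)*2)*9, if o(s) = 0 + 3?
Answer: 54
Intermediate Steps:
o(s) = 3
(o(0)*2)*9 = (3*2)*9 = 6*9 = 54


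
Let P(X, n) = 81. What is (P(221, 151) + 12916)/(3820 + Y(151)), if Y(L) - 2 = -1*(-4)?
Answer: 12997/3826 ≈ 3.3970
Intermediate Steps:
Y(L) = 6 (Y(L) = 2 - 1*(-4) = 2 + 4 = 6)
(P(221, 151) + 12916)/(3820 + Y(151)) = (81 + 12916)/(3820 + 6) = 12997/3826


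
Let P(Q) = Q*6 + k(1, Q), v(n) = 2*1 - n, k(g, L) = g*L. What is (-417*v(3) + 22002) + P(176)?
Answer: 23651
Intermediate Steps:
k(g, L) = L*g
v(n) = 2 - n
P(Q) = 7*Q (P(Q) = Q*6 + Q*1 = 6*Q + Q = 7*Q)
(-417*v(3) + 22002) + P(176) = (-417*(2 - 1*3) + 22002) + 7*176 = (-417*(2 - 3) + 22002) + 1232 = (-417*(-1) + 22002) + 1232 = (417 + 22002) + 1232 = 22419 + 1232 = 23651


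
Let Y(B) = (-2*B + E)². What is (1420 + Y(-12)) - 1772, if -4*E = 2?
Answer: 801/4 ≈ 200.25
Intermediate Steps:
E = -½ (E = -¼*2 = -½ ≈ -0.50000)
Y(B) = (-½ - 2*B)² (Y(B) = (-2*B - ½)² = (-½ - 2*B)²)
(1420 + Y(-12)) - 1772 = (1420 + (1 + 4*(-12))²/4) - 1772 = (1420 + (1 - 48)²/4) - 1772 = (1420 + (¼)*(-47)²) - 1772 = (1420 + (¼)*2209) - 1772 = (1420 + 2209/4) - 1772 = 7889/4 - 1772 = 801/4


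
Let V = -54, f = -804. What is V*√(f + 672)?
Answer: -108*I*√33 ≈ -620.41*I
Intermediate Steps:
V*√(f + 672) = -54*√(-804 + 672) = -108*I*√33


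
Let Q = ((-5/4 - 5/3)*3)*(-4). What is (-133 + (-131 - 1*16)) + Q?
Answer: -245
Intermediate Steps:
Q = 35 (Q = ((-5*¼ - 5*⅓)*3)*(-4) = ((-5/4 - 5/3)*3)*(-4) = -35/12*3*(-4) = -35/4*(-4) = 35)
(-133 + (-131 - 1*16)) + Q = (-133 + (-131 - 1*16)) + 35 = (-133 + (-131 - 16)) + 35 = (-133 - 147) + 35 = -280 + 35 = -245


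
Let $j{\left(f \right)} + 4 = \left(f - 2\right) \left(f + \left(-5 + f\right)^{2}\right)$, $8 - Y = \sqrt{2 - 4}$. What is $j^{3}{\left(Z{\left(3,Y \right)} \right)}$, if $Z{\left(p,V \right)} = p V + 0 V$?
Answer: $-197066929968 - 499252505850 i \sqrt{2} \approx -1.9707 \cdot 10^{11} - 7.0605 \cdot 10^{11} i$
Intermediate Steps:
$Y = 8 - i \sqrt{2}$ ($Y = 8 - \sqrt{2 - 4} = 8 - \sqrt{-2} = 8 - i \sqrt{2} \approx 8.0 - 1.4142 i$)
$Z{\left(p,V \right)} = V p$ ($Z{\left(p,V \right)} = V p + 0 = V p$)
$j{\left(f \right)} = -4 + \left(-2 + f\right) \left(f + \left(-5 + f\right)^{2}\right)$ ($j{\left(f \right)} = -4 + \left(f - 2\right) \left(f + \left(-5 + f\right)^{2}\right) = -4 + \left(-2 + f\right) \left(f + \left(-5 + f\right)^{2}\right)$)
$j^{3}{\left(Z{\left(3,Y \right)} \right)} = \left(-54 + \left(\left(8 - i \sqrt{2}\right) 3\right)^{3} - 11 \left(\left(8 - i \sqrt{2}\right) 3\right)^{2} + 43 \left(8 - i \sqrt{2}\right) 3\right)^{3} = \left(-54 + \left(24 - 3 i \sqrt{2}\right)^{3} - 11 \left(24 - 3 i \sqrt{2}\right)^{2} + 43 \left(24 - 3 i \sqrt{2}\right)\right)^{3} = \left(-54 + \left(24 - 3 i \sqrt{2}\right)^{3} - 11 \left(24 - 3 i \sqrt{2}\right)^{2} + \left(1032 - 129 i \sqrt{2}\right)\right)^{3} = \left(978 + \left(24 - 3 i \sqrt{2}\right)^{3} - 11 \left(24 - 3 i \sqrt{2}\right)^{2} - 129 i \sqrt{2}\right)^{3}$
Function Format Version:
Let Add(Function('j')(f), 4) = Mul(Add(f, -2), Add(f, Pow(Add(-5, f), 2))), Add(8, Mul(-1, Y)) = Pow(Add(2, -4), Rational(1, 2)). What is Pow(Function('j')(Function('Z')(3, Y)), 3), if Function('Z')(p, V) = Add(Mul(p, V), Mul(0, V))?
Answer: Add(-197066929968, Mul(-499252505850, I, Pow(2, Rational(1, 2)))) ≈ Add(-1.9707e+11, Mul(-7.0605e+11, I))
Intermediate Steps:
Y = Add(8, Mul(-1, I, Pow(2, Rational(1, 2)))) (Y = Add(8, Mul(-1, Pow(Add(2, -4), Rational(1, 2)))) = Add(8, Mul(-1, Pow(-2, Rational(1, 2)))) = Add(8, Mul(-1, Mul(I, Pow(2, Rational(1, 2))))) = Add(8, Mul(-1, I, Pow(2, Rational(1, 2)))) ≈ Add(8.0000, Mul(-1.4142, I)))
Function('Z')(p, V) = Mul(V, p) (Function('Z')(p, V) = Add(Mul(V, p), 0) = Mul(V, p))
Function('j')(f) = Add(-4, Mul(Add(-2, f), Add(f, Pow(Add(-5, f), 2)))) (Function('j')(f) = Add(-4, Mul(Add(f, -2), Add(f, Pow(Add(-5, f), 2)))) = Add(-4, Mul(Add(-2, f), Add(f, Pow(Add(-5, f), 2)))))
Pow(Function('j')(Function('Z')(3, Y)), 3) = Pow(Add(-54, Pow(Mul(Add(8, Mul(-1, I, Pow(2, Rational(1, 2)))), 3), 3), Mul(-11, Pow(Mul(Add(8, Mul(-1, I, Pow(2, Rational(1, 2)))), 3), 2)), Mul(43, Mul(Add(8, Mul(-1, I, Pow(2, Rational(1, 2)))), 3))), 3) = Pow(Add(-54, Pow(Add(24, Mul(-3, I, Pow(2, Rational(1, 2)))), 3), Mul(-11, Pow(Add(24, Mul(-3, I, Pow(2, Rational(1, 2)))), 2)), Mul(43, Add(24, Mul(-3, I, Pow(2, Rational(1, 2)))))), 3) = Pow(Add(-54, Pow(Add(24, Mul(-3, I, Pow(2, Rational(1, 2)))), 3), Mul(-11, Pow(Add(24, Mul(-3, I, Pow(2, Rational(1, 2)))), 2)), Add(1032, Mul(-129, I, Pow(2, Rational(1, 2))))), 3) = Pow(Add(978, Pow(Add(24, Mul(-3, I, Pow(2, Rational(1, 2)))), 3), Mul(-11, Pow(Add(24, Mul(-3, I, Pow(2, Rational(1, 2)))), 2)), Mul(-129, I, Pow(2, Rational(1, 2)))), 3)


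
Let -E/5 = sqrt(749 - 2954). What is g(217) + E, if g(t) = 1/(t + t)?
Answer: 1/434 - 105*I*sqrt(5) ≈ 0.0023041 - 234.79*I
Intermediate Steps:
g(t) = 1/(2*t)
E = -105*I*sqrt(5) (E = -5*sqrt(749 - 2954) = -105*I*sqrt(5) ≈ -234.79*I)
g(217) + E = (1/2)/217 - 105*I*sqrt(5) = (1/2)*(1/217) - 105*I*sqrt(5) = 1/434 - 105*I*sqrt(5)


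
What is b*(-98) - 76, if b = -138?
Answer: 13448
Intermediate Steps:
b*(-98) - 76 = -138*(-98) - 76 = 13524 - 76 = 13448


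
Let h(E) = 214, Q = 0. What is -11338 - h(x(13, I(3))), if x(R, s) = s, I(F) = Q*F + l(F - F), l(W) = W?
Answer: -11552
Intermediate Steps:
I(F) = 0 (I(F) = 0*F + (F - F) = 0 + 0 = 0)
-11338 - h(x(13, I(3))) = -11338 - 1*214 = -11338 - 214 = -11552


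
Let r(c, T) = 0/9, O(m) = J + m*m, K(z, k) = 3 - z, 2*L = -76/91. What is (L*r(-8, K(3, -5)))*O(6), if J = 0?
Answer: 0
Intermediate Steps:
L = -38/91 (L = (-76/91)/2 = (-76*1/91)/2 = (½)*(-76/91) = -38/91 ≈ -0.41758)
O(m) = m² (O(m) = 0 + m*m = 0 + m² = m²)
r(c, T) = 0 (r(c, T) = 0*(⅑) = 0)
(L*r(-8, K(3, -5)))*O(6) = -38/91*0*6² = 0*36 = 0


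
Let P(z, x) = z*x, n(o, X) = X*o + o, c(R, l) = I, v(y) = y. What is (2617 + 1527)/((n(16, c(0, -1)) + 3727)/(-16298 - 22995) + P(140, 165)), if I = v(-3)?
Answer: 162830192/907664605 ≈ 0.17939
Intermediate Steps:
I = -3
c(R, l) = -3
n(o, X) = o + X*o
P(z, x) = x*z
(2617 + 1527)/((n(16, c(0, -1)) + 3727)/(-16298 - 22995) + P(140, 165)) = (2617 + 1527)/((16*(1 - 3) + 3727)/(-16298 - 22995) + 165*140) = 4144/((16*(-2) + 3727)/(-39293) + 23100) = 4144/((-32 + 3727)*(-1/39293) + 23100) = 4144/(3695*(-1/39293) + 23100) = 4144/(-3695/39293 + 23100) = 4144/(907664605/39293) = 4144*(39293/907664605) = 162830192/907664605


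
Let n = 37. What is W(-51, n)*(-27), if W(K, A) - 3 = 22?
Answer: -675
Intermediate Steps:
W(K, A) = 25 (W(K, A) = 3 + 22 = 25)
W(-51, n)*(-27) = 25*(-27) = -675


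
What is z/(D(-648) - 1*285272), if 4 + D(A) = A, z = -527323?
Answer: 527323/285924 ≈ 1.8443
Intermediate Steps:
D(A) = -4 + A
z/(D(-648) - 1*285272) = -527323/((-4 - 648) - 1*285272) = -527323/(-652 - 285272) = -527323/(-285924) = -527323*(-1/285924) = 527323/285924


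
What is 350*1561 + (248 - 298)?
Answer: 546300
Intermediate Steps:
350*1561 + (248 - 298) = 546350 - 50 = 546300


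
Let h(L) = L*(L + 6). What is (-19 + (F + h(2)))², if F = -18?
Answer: 441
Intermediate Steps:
h(L) = L*(6 + L)
(-19 + (F + h(2)))² = (-19 + (-18 + 2*(6 + 2)))² = (-19 + (-18 + 2*8))² = (-19 + (-18 + 16))² = (-19 - 2)² = (-21)² = 441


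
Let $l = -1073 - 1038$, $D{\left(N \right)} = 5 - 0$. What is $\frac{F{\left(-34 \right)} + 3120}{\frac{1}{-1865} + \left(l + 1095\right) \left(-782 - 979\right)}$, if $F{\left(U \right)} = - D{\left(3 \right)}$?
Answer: $\frac{5809475}{3336813239} \approx 0.001741$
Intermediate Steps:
$D{\left(N \right)} = 5$ ($D{\left(N \right)} = 5 + 0 = 5$)
$l = -2111$
$F{\left(U \right)} = -5$ ($F{\left(U \right)} = \left(-1\right) 5 = -5$)
$\frac{F{\left(-34 \right)} + 3120}{\frac{1}{-1865} + \left(l + 1095\right) \left(-782 - 979\right)} = \frac{-5 + 3120}{\frac{1}{-1865} + \left(-2111 + 1095\right) \left(-782 - 979\right)} = \frac{3115}{- \frac{1}{1865} - -1789176} = \frac{3115}{- \frac{1}{1865} + 1789176} = \frac{3115}{\frac{3336813239}{1865}} = 3115 \cdot \frac{1865}{3336813239} = \frac{5809475}{3336813239}$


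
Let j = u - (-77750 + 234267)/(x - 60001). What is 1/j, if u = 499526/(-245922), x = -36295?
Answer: -11840652456/4805691011 ≈ -2.4639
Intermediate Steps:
u = -249763/122961 (u = 499526*(-1/245922) = -249763/122961 ≈ -2.0312)
j = -4805691011/11840652456 (j = -249763/122961 - (-77750 + 234267)/(-36295 - 60001) = -249763/122961 - 156517/(-96296) = -249763/122961 - 156517*(-1)/96296 = -249763/122961 - 1*(-156517/96296) = -249763/122961 + 156517/96296 = -4805691011/11840652456 ≈ -0.40586)
1/j = 1/(-4805691011/11840652456) = -11840652456/4805691011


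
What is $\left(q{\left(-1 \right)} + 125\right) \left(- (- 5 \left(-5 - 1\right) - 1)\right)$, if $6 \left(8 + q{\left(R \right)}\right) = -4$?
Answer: $- \frac{10121}{3} \approx -3373.7$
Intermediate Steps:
$q{\left(R \right)} = - \frac{26}{3}$ ($q{\left(R \right)} = -8 + \frac{1}{6} \left(-4\right) = -8 - \frac{2}{3} = - \frac{26}{3}$)
$\left(q{\left(-1 \right)} + 125\right) \left(- (- 5 \left(-5 - 1\right) - 1)\right) = \left(- \frac{26}{3} + 125\right) \left(- (- 5 \left(-5 - 1\right) - 1)\right) = \frac{349 \left(- (\left(-5\right) \left(-6\right) - 1)\right)}{3} = \frac{349 \left(- (30 - 1)\right)}{3} = \frac{349 \left(\left(-1\right) 29\right)}{3} = \frac{349}{3} \left(-29\right) = - \frac{10121}{3}$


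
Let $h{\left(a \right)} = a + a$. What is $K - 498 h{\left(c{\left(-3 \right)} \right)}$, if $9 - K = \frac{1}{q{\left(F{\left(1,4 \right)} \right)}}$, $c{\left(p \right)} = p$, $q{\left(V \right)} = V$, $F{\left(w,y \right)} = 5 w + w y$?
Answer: $\frac{26972}{9} \approx 2996.9$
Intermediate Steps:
$h{\left(a \right)} = 2 a$
$K = \frac{80}{9}$ ($K = 9 - \frac{1}{1 \left(5 + 4\right)} = 9 - \frac{1}{1 \cdot 9} = 9 - \frac{1}{9} = \frac{80}{9} \approx 8.8889$)
$K - 498 h{\left(c{\left(-3 \right)} \right)} = \frac{80}{9} - 498 \cdot 2 \left(-3\right) = \frac{80}{9} - -2988 = \frac{80}{9} + 2988 = \frac{26972}{9}$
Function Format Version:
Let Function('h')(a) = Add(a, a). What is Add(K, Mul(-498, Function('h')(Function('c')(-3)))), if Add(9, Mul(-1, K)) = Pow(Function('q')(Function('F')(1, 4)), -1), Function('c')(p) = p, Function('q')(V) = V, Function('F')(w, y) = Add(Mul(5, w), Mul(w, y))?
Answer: Rational(26972, 9) ≈ 2996.9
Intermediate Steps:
Function('h')(a) = Mul(2, a)
K = Rational(80, 9) (K = Add(9, Mul(-1, Pow(Mul(1, Add(5, 4)), -1))) = Add(9, Mul(-1, Pow(Mul(1, 9), -1))) = Add(9, Mul(-1, Pow(9, -1))) = Add(9, Mul(-1, Rational(1, 9))) = Add(9, Rational(-1, 9)) = Rational(80, 9) ≈ 8.8889)
Add(K, Mul(-498, Function('h')(Function('c')(-3)))) = Add(Rational(80, 9), Mul(-498, Mul(2, -3))) = Add(Rational(80, 9), Mul(-498, -6)) = Add(Rational(80, 9), 2988) = Rational(26972, 9)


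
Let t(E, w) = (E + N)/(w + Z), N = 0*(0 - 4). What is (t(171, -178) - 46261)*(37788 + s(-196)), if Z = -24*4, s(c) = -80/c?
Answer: -11735351983960/6713 ≈ -1.7482e+9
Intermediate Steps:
N = 0 (N = 0*(-4) = 0)
Z = -96
t(E, w) = E/(-96 + w) (t(E, w) = (E + 0)/(w - 96) = E/(-96 + w))
(t(171, -178) - 46261)*(37788 + s(-196)) = (171/(-96 - 178) - 46261)*(37788 - 80/(-196)) = (171/(-274) - 46261)*(37788 - 80*(-1/196)) = (171*(-1/274) - 46261)*(37788 + 20/49) = (-171/274 - 46261)*(1851632/49) = -12675685/274*1851632/49 = -11735351983960/6713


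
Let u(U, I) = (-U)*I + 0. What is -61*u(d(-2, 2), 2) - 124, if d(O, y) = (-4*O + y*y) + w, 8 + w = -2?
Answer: 120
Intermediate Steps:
w = -10 (w = -8 - 2 = -10)
d(O, y) = -10 + y² - 4*O (d(O, y) = (-4*O + y*y) - 10 = (-4*O + y²) - 10 = (y² - 4*O) - 10 = -10 + y² - 4*O)
u(U, I) = -I*U (u(U, I) = -I*U + 0 = -I*U)
-61*u(d(-2, 2), 2) - 124 = -(-61)*2*(-10 + 2² - 4*(-2)) - 124 = -(-61)*2*(-10 + 4 + 8) - 124 = -(-61)*2*2 - 124 = -61*(-4) - 124 = 244 - 124 = 120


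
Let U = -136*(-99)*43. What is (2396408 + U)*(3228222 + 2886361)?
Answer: 18193085674880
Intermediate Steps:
U = 578952 (U = 13464*43 = 578952)
(2396408 + U)*(3228222 + 2886361) = (2396408 + 578952)*(3228222 + 2886361) = 2975360*6114583 = 18193085674880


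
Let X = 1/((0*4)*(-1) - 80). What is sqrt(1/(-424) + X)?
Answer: 3*I*sqrt(1855)/1060 ≈ 0.1219*I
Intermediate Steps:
X = -1/80 (X = 1/(0*(-1) - 80) = 1/(0 - 80) = 1/(-80) = -1/80 ≈ -0.012500)
sqrt(1/(-424) + X) = sqrt(1/(-424) - 1/80) = sqrt(-1/424 - 1/80) = sqrt(-63/4240) = 3*I*sqrt(1855)/1060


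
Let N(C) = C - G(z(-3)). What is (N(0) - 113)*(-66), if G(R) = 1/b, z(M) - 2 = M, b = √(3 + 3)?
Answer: 7458 + 11*√6 ≈ 7484.9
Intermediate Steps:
b = √6 ≈ 2.4495
z(M) = 2 + M
G(R) = √6/6 (G(R) = 1/(√6) = √6/6)
N(C) = C - √6/6
(N(0) - 113)*(-66) = ((0 - √6/6) - 113)*(-66) = (-√6/6 - 113)*(-66) = (-113 - √6/6)*(-66) = 7458 + 11*√6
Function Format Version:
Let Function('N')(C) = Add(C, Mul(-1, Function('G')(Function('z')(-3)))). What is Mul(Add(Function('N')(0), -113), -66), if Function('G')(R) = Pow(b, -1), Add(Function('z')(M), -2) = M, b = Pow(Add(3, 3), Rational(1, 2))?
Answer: Add(7458, Mul(11, Pow(6, Rational(1, 2)))) ≈ 7484.9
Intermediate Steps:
b = Pow(6, Rational(1, 2)) ≈ 2.4495
Function('z')(M) = Add(2, M)
Function('G')(R) = Mul(Rational(1, 6), Pow(6, Rational(1, 2))) (Function('G')(R) = Pow(Pow(6, Rational(1, 2)), -1) = Mul(Rational(1, 6), Pow(6, Rational(1, 2))))
Function('N')(C) = Add(C, Mul(Rational(-1, 6), Pow(6, Rational(1, 2)))) (Function('N')(C) = Add(C, Mul(-1, Mul(Rational(1, 6), Pow(6, Rational(1, 2))))) = Add(C, Mul(Rational(-1, 6), Pow(6, Rational(1, 2)))))
Mul(Add(Function('N')(0), -113), -66) = Mul(Add(Add(0, Mul(Rational(-1, 6), Pow(6, Rational(1, 2)))), -113), -66) = Mul(Add(Mul(Rational(-1, 6), Pow(6, Rational(1, 2))), -113), -66) = Mul(Add(-113, Mul(Rational(-1, 6), Pow(6, Rational(1, 2)))), -66) = Add(7458, Mul(11, Pow(6, Rational(1, 2))))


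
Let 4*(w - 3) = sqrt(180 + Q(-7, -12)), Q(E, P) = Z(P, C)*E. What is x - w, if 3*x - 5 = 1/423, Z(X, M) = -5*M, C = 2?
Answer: -1691/1269 - 5*sqrt(10)/4 ≈ -5.2854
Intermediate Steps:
Q(E, P) = -10*E (Q(E, P) = (-5*2)*E = -10*E)
w = 3 + 5*sqrt(10)/4 (w = 3 + sqrt(180 - 10*(-7))/4 = 3 + sqrt(180 + 70)/4 = 3 + sqrt(250)/4 = 3 + (5*sqrt(10))/4 = 3 + 5*sqrt(10)/4 ≈ 6.9529)
x = 2116/1269 (x = 5/3 + (1/3)/423 = 5/3 + (1/3)*(1/423) = 5/3 + 1/1269 = 2116/1269 ≈ 1.6675)
x - w = 2116/1269 - (3 + 5*sqrt(10)/4) = 2116/1269 + (-3 - 5*sqrt(10)/4) = -1691/1269 - 5*sqrt(10)/4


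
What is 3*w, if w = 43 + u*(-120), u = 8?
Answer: -2751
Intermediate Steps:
w = -917 (w = 43 + 8*(-120) = 43 - 960 = -917)
3*w = 3*(-917) = -2751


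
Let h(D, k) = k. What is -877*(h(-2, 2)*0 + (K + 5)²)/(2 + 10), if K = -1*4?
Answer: -877/12 ≈ -73.083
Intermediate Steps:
K = -4
-877*(h(-2, 2)*0 + (K + 5)²)/(2 + 10) = -877*(2*0 + (-4 + 5)²)/(2 + 10) = -877*(0 + 1²)/12 = -877*(0 + 1)/12 = -877/12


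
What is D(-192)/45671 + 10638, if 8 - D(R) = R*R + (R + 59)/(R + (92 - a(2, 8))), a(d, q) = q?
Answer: 52467614003/4932468 ≈ 10637.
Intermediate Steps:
D(R) = 8 - R**2 - (59 + R)/(84 + R) (D(R) = 8 - (R*R + (R + 59)/(R + (92 - 1*8))) = 8 - (R**2 + (59 + R)/(R + (92 - 8))) = 8 - (R**2 + (59 + R)/(R + 84)) = 8 - (R**2 + (59 + R)/(84 + R)) = 8 + (-R**2 - (59 + R)/(84 + R)) = 8 - R**2 - (59 + R)/(84 + R))
D(-192)/45671 + 10638 = ((613 - 1*(-192)**3 - 84*(-192)**2 + 7*(-192))/(84 - 192))/45671 + 10638 = ((613 - 1*(-7077888) - 84*36864 - 1344)/(-108))*(1/45671) + 10638 = -(613 + 7077888 - 3096576 - 1344)/108*(1/45671) + 10638 = -1/108*3980581*(1/45671) + 10638 = -3980581/108*1/45671 + 10638 = -3980581/4932468 + 10638 = 52467614003/4932468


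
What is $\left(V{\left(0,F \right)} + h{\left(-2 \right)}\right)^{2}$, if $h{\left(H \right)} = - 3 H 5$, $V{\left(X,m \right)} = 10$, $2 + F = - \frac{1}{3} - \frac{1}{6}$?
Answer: $1600$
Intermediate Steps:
$F = - \frac{5}{2}$ ($F = -2 - \frac{1}{2} = - \frac{5}{2} \approx -2.5$)
$h{\left(H \right)} = - 15 H$
$\left(V{\left(0,F \right)} + h{\left(-2 \right)}\right)^{2} = \left(10 - -30\right)^{2} = \left(10 + 30\right)^{2} = 40^{2} = 1600$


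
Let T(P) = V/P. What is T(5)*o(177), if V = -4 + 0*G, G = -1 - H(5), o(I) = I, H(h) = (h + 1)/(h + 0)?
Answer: -708/5 ≈ -141.60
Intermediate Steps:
H(h) = (1 + h)/h
G = -11/5 (G = -1 - (1 + 5)/5 = -1 - 6/5 = -11/5 ≈ -2.2000)
V = -4 (V = -4 + 0*(-11/5) = -4 + 0 = -4)
T(P) = -4/P
T(5)*o(177) = -4/5*177 = -4*⅕*177 = -⅘*177 = -708/5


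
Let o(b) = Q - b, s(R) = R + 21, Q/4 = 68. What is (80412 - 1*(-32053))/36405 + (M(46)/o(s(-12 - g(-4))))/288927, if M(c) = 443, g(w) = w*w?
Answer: 201464243728/65214002097 ≈ 3.0893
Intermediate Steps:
g(w) = w**2
Q = 272 (Q = 4*68 = 272)
s(R) = 21 + R
o(b) = 272 - b
(80412 - 1*(-32053))/36405 + (M(46)/o(s(-12 - g(-4))))/288927 = (80412 - 1*(-32053))/36405 + (443/(272 - (21 + (-12 - 1*(-4)**2))))/288927 = (80412 + 32053)*(1/36405) + (443/(272 - (21 + (-12 - 1*16))))*(1/288927) = 112465*(1/36405) + (443/(272 - (21 + (-12 - 16))))*(1/288927) = 22493/7281 + (443/(272 - (21 - 28)))*(1/288927) = 22493/7281 + (443/(272 - 1*(-7)))*(1/288927) = 22493/7281 + (443/(272 + 7))*(1/288927) = 22493/7281 + (443/279)*(1/288927) = 22493/7281 + 443/80610633 = 201464243728/65214002097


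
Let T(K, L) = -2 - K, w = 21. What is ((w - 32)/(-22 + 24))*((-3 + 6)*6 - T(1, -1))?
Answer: -231/2 ≈ -115.50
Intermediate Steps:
((w - 32)/(-22 + 24))*((-3 + 6)*6 - T(1, -1)) = ((21 - 32)/(-22 + 24))*((-3 + 6)*6 - (-2 - 1*1)) = (-11/2)*(3*6 - (-2 - 1)) = (-11*½)*(18 - 1*(-3)) = -11*(18 + 3)/2 = -11/2*21 = -231/2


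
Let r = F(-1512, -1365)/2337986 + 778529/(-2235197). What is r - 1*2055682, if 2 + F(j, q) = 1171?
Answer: -1534672385889608335/746551327606 ≈ -2.0557e+6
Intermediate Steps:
F(j, q) = 1169 (F(j, q) = -2 + 1171 = 1169)
r = -259653851043/746551327606 (r = 1169/2337986 + 778529/(-2235197) = 1169*(1/2337986) + 778529*(-1/2235197) = 167/333998 - 778529/2235197 = -259653851043/746551327606 ≈ -0.34780)
r - 1*2055682 = -259653851043/746551327606 - 1*2055682 = -259653851043/746551327606 - 2055682 = -1534672385889608335/746551327606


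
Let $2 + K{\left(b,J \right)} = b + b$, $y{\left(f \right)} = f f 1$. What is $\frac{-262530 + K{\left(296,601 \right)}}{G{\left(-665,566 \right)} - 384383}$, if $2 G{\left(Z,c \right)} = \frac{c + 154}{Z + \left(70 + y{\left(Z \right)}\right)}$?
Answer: $\frac{1285339580}{1886167377} \approx 0.68146$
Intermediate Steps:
$y{\left(f \right)} = f^{2}$ ($y{\left(f \right)} = f^{2} \cdot 1 = f^{2}$)
$K{\left(b,J \right)} = -2 + 2 b$ ($K{\left(b,J \right)} = -2 + \left(b + b\right) = -2 + 2 b$)
$G{\left(Z,c \right)} = \frac{154 + c}{2 \left(70 + Z + Z^{2}\right)}$ ($G{\left(Z,c \right)} = \frac{\left(c + 154\right) \frac{1}{Z + \left(70 + Z^{2}\right)}}{2} = \frac{\left(154 + c\right) \frac{1}{70 + Z + Z^{2}}}{2} = \frac{\frac{1}{70 + Z + Z^{2}} \left(154 + c\right)}{2} = \frac{154 + c}{2 \left(70 + Z + Z^{2}\right)}$)
$\frac{-262530 + K{\left(296,601 \right)}}{G{\left(-665,566 \right)} - 384383} = \frac{-262530 + \left(-2 + 2 \cdot 296\right)}{\frac{77 + \frac{1}{2} \cdot 566}{70 - 665 + \left(-665\right)^{2}} - 384383} = \frac{-262530 + \left(-2 + 592\right)}{\frac{77 + 283}{70 - 665 + 442225} - 384383} = \frac{-262530 + 590}{\frac{1}{441630} \cdot 360 - 384383} = - \frac{261940}{\frac{1}{441630} \cdot 360 - 384383} = - \frac{261940}{\frac{4}{4907} - 384383} = - \frac{261940}{- \frac{1886167377}{4907}} = \left(-261940\right) \left(- \frac{4907}{1886167377}\right) = \frac{1285339580}{1886167377}$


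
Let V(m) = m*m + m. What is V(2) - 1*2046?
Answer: -2040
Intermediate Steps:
V(m) = m + m² (V(m) = m² + m = m + m²)
V(2) - 1*2046 = 2*(1 + 2) - 1*2046 = 2*3 - 2046 = 6 - 2046 = -2040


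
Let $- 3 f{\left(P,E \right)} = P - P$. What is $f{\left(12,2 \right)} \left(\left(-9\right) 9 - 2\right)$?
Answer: $0$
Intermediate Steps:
$f{\left(P,E \right)} = 0$ ($f{\left(P,E \right)} = - \frac{P - P}{3} = \left(- \frac{1}{3}\right) 0 = 0$)
$f{\left(12,2 \right)} \left(\left(-9\right) 9 - 2\right) = 0 \left(\left(-9\right) 9 - 2\right) = 0 \left(-81 - 2\right) = 0 \left(-83\right) = 0$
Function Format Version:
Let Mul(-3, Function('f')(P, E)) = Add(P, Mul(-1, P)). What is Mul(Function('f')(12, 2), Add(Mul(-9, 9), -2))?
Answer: 0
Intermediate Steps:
Function('f')(P, E) = 0 (Function('f')(P, E) = Mul(Rational(-1, 3), Add(P, Mul(-1, P))) = Mul(Rational(-1, 3), 0) = 0)
Mul(Function('f')(12, 2), Add(Mul(-9, 9), -2)) = Mul(0, Add(Mul(-9, 9), -2)) = Mul(0, Add(-81, -2)) = Mul(0, -83) = 0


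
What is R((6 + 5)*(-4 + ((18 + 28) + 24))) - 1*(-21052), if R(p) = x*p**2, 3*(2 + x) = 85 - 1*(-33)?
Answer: 19698556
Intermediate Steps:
x = 112/3 (x = -2 + (85 - 1*(-33))/3 = -2 + (85 + 33)/3 = -2 + (1/3)*118 = -2 + 118/3 = 112/3 ≈ 37.333)
R(p) = 112*p**2/3
R((6 + 5)*(-4 + ((18 + 28) + 24))) - 1*(-21052) = 112*((6 + 5)*(-4 + ((18 + 28) + 24)))**2/3 - 1*(-21052) = 112*(11*(-4 + (46 + 24)))**2/3 + 21052 = 112*(11*(-4 + 70))**2/3 + 21052 = 112*(11*66)**2/3 + 21052 = (112/3)*726**2 + 21052 = (112/3)*527076 + 21052 = 19677504 + 21052 = 19698556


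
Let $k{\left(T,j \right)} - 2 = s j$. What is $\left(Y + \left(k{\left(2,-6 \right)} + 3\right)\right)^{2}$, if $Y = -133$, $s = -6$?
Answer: $8464$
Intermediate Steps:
$k{\left(T,j \right)} = 2 - 6 j$
$\left(Y + \left(k{\left(2,-6 \right)} + 3\right)\right)^{2} = \left(-133 + \left(\left(2 - -36\right) + 3\right)\right)^{2} = \left(-133 + \left(\left(2 + 36\right) + 3\right)\right)^{2} = \left(-133 + \left(38 + 3\right)\right)^{2} = \left(-133 + 41\right)^{2} = \left(-92\right)^{2} = 8464$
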